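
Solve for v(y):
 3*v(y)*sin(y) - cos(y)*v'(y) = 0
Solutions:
 v(y) = C1/cos(y)^3


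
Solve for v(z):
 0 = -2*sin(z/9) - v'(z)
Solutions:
 v(z) = C1 + 18*cos(z/9)


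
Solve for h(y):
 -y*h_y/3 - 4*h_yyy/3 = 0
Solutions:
 h(y) = C1 + Integral(C2*airyai(-2^(1/3)*y/2) + C3*airybi(-2^(1/3)*y/2), y)


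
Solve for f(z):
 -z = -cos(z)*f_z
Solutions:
 f(z) = C1 + Integral(z/cos(z), z)


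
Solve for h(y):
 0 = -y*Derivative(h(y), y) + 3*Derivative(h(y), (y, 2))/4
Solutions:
 h(y) = C1 + C2*erfi(sqrt(6)*y/3)


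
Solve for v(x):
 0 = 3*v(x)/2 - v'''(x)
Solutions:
 v(x) = C3*exp(2^(2/3)*3^(1/3)*x/2) + (C1*sin(2^(2/3)*3^(5/6)*x/4) + C2*cos(2^(2/3)*3^(5/6)*x/4))*exp(-2^(2/3)*3^(1/3)*x/4)


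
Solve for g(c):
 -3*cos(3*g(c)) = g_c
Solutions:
 g(c) = -asin((C1 + exp(18*c))/(C1 - exp(18*c)))/3 + pi/3
 g(c) = asin((C1 + exp(18*c))/(C1 - exp(18*c)))/3


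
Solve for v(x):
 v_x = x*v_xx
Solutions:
 v(x) = C1 + C2*x^2


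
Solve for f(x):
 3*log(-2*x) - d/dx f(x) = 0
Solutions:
 f(x) = C1 + 3*x*log(-x) + 3*x*(-1 + log(2))


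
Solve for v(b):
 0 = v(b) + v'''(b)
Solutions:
 v(b) = C3*exp(-b) + (C1*sin(sqrt(3)*b/2) + C2*cos(sqrt(3)*b/2))*exp(b/2)


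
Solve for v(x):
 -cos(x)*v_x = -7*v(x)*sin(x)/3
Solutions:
 v(x) = C1/cos(x)^(7/3)


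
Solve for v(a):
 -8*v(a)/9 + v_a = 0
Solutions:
 v(a) = C1*exp(8*a/9)


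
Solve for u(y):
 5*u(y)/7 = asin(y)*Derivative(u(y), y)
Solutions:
 u(y) = C1*exp(5*Integral(1/asin(y), y)/7)


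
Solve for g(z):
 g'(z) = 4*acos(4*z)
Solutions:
 g(z) = C1 + 4*z*acos(4*z) - sqrt(1 - 16*z^2)


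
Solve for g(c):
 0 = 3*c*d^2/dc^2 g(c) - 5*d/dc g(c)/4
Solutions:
 g(c) = C1 + C2*c^(17/12)


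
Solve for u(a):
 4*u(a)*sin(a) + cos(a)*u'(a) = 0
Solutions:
 u(a) = C1*cos(a)^4


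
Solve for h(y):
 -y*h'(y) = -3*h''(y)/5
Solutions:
 h(y) = C1 + C2*erfi(sqrt(30)*y/6)


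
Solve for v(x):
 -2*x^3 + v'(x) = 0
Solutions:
 v(x) = C1 + x^4/2


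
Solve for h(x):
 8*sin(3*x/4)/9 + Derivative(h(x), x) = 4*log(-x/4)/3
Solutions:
 h(x) = C1 + 4*x*log(-x)/3 - 8*x*log(2)/3 - 4*x/3 + 32*cos(3*x/4)/27


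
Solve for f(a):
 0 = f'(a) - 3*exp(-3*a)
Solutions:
 f(a) = C1 - exp(-3*a)


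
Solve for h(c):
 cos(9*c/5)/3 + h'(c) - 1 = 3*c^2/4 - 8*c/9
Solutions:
 h(c) = C1 + c^3/4 - 4*c^2/9 + c - 5*sin(9*c/5)/27


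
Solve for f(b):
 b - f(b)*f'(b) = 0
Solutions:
 f(b) = -sqrt(C1 + b^2)
 f(b) = sqrt(C1 + b^2)


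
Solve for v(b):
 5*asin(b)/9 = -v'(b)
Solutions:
 v(b) = C1 - 5*b*asin(b)/9 - 5*sqrt(1 - b^2)/9


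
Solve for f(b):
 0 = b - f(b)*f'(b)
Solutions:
 f(b) = -sqrt(C1 + b^2)
 f(b) = sqrt(C1 + b^2)


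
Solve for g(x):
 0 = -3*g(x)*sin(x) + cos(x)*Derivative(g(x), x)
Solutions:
 g(x) = C1/cos(x)^3


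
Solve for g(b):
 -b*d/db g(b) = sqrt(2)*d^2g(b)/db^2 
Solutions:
 g(b) = C1 + C2*erf(2^(1/4)*b/2)


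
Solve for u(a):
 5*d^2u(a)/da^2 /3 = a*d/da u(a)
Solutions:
 u(a) = C1 + C2*erfi(sqrt(30)*a/10)


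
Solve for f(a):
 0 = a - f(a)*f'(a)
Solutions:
 f(a) = -sqrt(C1 + a^2)
 f(a) = sqrt(C1 + a^2)


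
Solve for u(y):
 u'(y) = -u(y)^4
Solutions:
 u(y) = (-3^(2/3) - 3*3^(1/6)*I)*(1/(C1 + y))^(1/3)/6
 u(y) = (-3^(2/3) + 3*3^(1/6)*I)*(1/(C1 + y))^(1/3)/6
 u(y) = (1/(C1 + 3*y))^(1/3)


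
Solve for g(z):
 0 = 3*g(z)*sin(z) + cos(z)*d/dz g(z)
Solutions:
 g(z) = C1*cos(z)^3


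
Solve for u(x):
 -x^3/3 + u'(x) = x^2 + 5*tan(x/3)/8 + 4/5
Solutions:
 u(x) = C1 + x^4/12 + x^3/3 + 4*x/5 - 15*log(cos(x/3))/8


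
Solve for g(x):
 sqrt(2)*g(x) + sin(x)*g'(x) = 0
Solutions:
 g(x) = C1*(cos(x) + 1)^(sqrt(2)/2)/(cos(x) - 1)^(sqrt(2)/2)


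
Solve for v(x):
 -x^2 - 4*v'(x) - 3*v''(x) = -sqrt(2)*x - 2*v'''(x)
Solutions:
 v(x) = C1 + C2*exp(x*(3 - sqrt(41))/4) + C3*exp(x*(3 + sqrt(41))/4) - x^3/12 + sqrt(2)*x^2/8 + 3*x^2/16 - 17*x/32 - 3*sqrt(2)*x/16


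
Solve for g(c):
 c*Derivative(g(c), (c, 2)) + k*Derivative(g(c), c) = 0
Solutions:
 g(c) = C1 + c^(1 - re(k))*(C2*sin(log(c)*Abs(im(k))) + C3*cos(log(c)*im(k)))


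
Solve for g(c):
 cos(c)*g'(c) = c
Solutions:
 g(c) = C1 + Integral(c/cos(c), c)


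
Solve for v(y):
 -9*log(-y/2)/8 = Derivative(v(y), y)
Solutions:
 v(y) = C1 - 9*y*log(-y)/8 + 9*y*(log(2) + 1)/8


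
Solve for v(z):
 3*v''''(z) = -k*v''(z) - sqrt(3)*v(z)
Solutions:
 v(z) = C1*exp(-sqrt(6)*z*sqrt(-k - sqrt(k^2 - 12*sqrt(3)))/6) + C2*exp(sqrt(6)*z*sqrt(-k - sqrt(k^2 - 12*sqrt(3)))/6) + C3*exp(-sqrt(6)*z*sqrt(-k + sqrt(k^2 - 12*sqrt(3)))/6) + C4*exp(sqrt(6)*z*sqrt(-k + sqrt(k^2 - 12*sqrt(3)))/6)


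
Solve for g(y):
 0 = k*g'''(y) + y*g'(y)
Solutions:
 g(y) = C1 + Integral(C2*airyai(y*(-1/k)^(1/3)) + C3*airybi(y*(-1/k)^(1/3)), y)


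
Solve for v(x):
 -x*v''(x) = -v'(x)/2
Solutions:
 v(x) = C1 + C2*x^(3/2)


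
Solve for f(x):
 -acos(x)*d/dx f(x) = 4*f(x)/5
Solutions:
 f(x) = C1*exp(-4*Integral(1/acos(x), x)/5)


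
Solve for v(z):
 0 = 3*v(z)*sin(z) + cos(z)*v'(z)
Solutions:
 v(z) = C1*cos(z)^3


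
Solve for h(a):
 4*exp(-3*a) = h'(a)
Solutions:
 h(a) = C1 - 4*exp(-3*a)/3


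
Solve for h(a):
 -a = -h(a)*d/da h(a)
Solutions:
 h(a) = -sqrt(C1 + a^2)
 h(a) = sqrt(C1 + a^2)


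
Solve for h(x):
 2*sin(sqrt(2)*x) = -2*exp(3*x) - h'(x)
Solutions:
 h(x) = C1 - 2*exp(3*x)/3 + sqrt(2)*cos(sqrt(2)*x)


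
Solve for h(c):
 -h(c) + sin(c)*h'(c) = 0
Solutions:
 h(c) = C1*sqrt(cos(c) - 1)/sqrt(cos(c) + 1)


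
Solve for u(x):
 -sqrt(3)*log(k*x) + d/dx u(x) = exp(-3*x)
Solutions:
 u(x) = C1 + sqrt(3)*x*log(k*x) - sqrt(3)*x - exp(-3*x)/3


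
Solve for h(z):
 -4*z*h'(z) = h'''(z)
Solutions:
 h(z) = C1 + Integral(C2*airyai(-2^(2/3)*z) + C3*airybi(-2^(2/3)*z), z)


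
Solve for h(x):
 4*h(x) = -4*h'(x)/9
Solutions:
 h(x) = C1*exp(-9*x)


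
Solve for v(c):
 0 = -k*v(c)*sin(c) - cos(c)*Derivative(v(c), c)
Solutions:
 v(c) = C1*exp(k*log(cos(c)))


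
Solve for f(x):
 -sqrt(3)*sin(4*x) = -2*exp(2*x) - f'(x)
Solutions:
 f(x) = C1 - exp(2*x) - sqrt(3)*cos(4*x)/4


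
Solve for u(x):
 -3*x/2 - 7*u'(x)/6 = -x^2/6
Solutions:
 u(x) = C1 + x^3/21 - 9*x^2/14


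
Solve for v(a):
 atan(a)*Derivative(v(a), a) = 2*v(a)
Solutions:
 v(a) = C1*exp(2*Integral(1/atan(a), a))


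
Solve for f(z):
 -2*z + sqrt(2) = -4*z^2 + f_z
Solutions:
 f(z) = C1 + 4*z^3/3 - z^2 + sqrt(2)*z


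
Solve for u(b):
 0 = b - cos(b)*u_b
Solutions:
 u(b) = C1 + Integral(b/cos(b), b)


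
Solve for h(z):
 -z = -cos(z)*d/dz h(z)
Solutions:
 h(z) = C1 + Integral(z/cos(z), z)


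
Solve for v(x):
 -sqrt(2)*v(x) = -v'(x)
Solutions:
 v(x) = C1*exp(sqrt(2)*x)


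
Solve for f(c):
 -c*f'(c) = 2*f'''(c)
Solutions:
 f(c) = C1 + Integral(C2*airyai(-2^(2/3)*c/2) + C3*airybi(-2^(2/3)*c/2), c)


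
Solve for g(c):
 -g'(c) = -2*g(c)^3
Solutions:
 g(c) = -sqrt(2)*sqrt(-1/(C1 + 2*c))/2
 g(c) = sqrt(2)*sqrt(-1/(C1 + 2*c))/2


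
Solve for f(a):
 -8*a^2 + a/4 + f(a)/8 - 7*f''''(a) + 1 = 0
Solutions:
 f(a) = C1*exp(-686^(1/4)*a/14) + C2*exp(686^(1/4)*a/14) + C3*sin(686^(1/4)*a/14) + C4*cos(686^(1/4)*a/14) + 64*a^2 - 2*a - 8


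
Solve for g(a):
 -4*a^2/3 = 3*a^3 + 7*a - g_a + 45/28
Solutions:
 g(a) = C1 + 3*a^4/4 + 4*a^3/9 + 7*a^2/2 + 45*a/28


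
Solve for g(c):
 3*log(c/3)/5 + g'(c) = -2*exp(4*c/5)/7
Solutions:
 g(c) = C1 - 3*c*log(c)/5 + 3*c*(1 + log(3))/5 - 5*exp(4*c/5)/14


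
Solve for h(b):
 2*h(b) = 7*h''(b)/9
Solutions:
 h(b) = C1*exp(-3*sqrt(14)*b/7) + C2*exp(3*sqrt(14)*b/7)


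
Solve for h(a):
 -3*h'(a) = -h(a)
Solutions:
 h(a) = C1*exp(a/3)


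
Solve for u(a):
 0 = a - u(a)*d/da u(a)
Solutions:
 u(a) = -sqrt(C1 + a^2)
 u(a) = sqrt(C1 + a^2)


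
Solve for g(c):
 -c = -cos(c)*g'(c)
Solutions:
 g(c) = C1 + Integral(c/cos(c), c)


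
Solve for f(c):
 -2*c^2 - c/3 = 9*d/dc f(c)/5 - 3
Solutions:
 f(c) = C1 - 10*c^3/27 - 5*c^2/54 + 5*c/3


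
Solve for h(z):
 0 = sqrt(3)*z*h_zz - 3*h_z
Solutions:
 h(z) = C1 + C2*z^(1 + sqrt(3))


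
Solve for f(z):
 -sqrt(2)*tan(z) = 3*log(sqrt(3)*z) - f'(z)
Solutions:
 f(z) = C1 + 3*z*log(z) - 3*z + 3*z*log(3)/2 - sqrt(2)*log(cos(z))


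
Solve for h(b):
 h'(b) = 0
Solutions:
 h(b) = C1


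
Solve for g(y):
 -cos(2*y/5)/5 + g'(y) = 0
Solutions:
 g(y) = C1 + sin(2*y/5)/2


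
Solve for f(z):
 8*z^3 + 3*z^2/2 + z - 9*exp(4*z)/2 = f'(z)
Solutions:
 f(z) = C1 + 2*z^4 + z^3/2 + z^2/2 - 9*exp(4*z)/8


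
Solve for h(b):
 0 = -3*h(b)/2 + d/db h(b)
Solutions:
 h(b) = C1*exp(3*b/2)


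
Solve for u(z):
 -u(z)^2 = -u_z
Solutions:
 u(z) = -1/(C1 + z)


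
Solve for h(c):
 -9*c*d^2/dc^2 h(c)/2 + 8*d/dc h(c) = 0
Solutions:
 h(c) = C1 + C2*c^(25/9)


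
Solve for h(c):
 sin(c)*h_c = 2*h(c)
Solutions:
 h(c) = C1*(cos(c) - 1)/(cos(c) + 1)


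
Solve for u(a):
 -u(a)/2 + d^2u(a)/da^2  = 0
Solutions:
 u(a) = C1*exp(-sqrt(2)*a/2) + C2*exp(sqrt(2)*a/2)


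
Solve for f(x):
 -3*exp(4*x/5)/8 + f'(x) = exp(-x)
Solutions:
 f(x) = C1 + 15*exp(4*x/5)/32 - exp(-x)


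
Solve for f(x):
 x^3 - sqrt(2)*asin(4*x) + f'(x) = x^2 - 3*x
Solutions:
 f(x) = C1 - x^4/4 + x^3/3 - 3*x^2/2 + sqrt(2)*(x*asin(4*x) + sqrt(1 - 16*x^2)/4)


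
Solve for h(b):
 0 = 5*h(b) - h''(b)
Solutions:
 h(b) = C1*exp(-sqrt(5)*b) + C2*exp(sqrt(5)*b)


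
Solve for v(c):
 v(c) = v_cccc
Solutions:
 v(c) = C1*exp(-c) + C2*exp(c) + C3*sin(c) + C4*cos(c)


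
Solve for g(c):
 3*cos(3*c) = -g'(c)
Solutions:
 g(c) = C1 - sin(3*c)


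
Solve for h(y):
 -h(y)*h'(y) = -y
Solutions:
 h(y) = -sqrt(C1 + y^2)
 h(y) = sqrt(C1 + y^2)


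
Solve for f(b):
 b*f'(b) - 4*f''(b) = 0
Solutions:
 f(b) = C1 + C2*erfi(sqrt(2)*b/4)


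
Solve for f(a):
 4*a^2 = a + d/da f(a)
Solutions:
 f(a) = C1 + 4*a^3/3 - a^2/2


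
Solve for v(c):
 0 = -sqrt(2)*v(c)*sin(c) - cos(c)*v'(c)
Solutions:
 v(c) = C1*cos(c)^(sqrt(2))


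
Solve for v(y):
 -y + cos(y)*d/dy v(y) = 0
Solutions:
 v(y) = C1 + Integral(y/cos(y), y)


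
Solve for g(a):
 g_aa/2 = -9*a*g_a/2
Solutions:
 g(a) = C1 + C2*erf(3*sqrt(2)*a/2)


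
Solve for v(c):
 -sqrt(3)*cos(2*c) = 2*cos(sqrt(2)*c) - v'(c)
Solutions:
 v(c) = C1 + sqrt(3)*sin(2*c)/2 + sqrt(2)*sin(sqrt(2)*c)


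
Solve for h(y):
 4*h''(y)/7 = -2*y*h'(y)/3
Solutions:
 h(y) = C1 + C2*erf(sqrt(21)*y/6)


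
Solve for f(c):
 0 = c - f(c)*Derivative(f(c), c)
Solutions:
 f(c) = -sqrt(C1 + c^2)
 f(c) = sqrt(C1 + c^2)


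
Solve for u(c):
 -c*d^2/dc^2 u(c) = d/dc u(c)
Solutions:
 u(c) = C1 + C2*log(c)


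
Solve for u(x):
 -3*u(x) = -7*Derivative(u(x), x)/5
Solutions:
 u(x) = C1*exp(15*x/7)


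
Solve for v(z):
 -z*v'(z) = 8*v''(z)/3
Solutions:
 v(z) = C1 + C2*erf(sqrt(3)*z/4)


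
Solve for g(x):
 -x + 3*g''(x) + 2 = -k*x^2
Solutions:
 g(x) = C1 + C2*x - k*x^4/36 + x^3/18 - x^2/3


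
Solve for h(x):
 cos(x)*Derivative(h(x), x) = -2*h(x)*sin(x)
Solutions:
 h(x) = C1*cos(x)^2


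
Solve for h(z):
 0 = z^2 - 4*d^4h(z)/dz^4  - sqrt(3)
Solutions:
 h(z) = C1 + C2*z + C3*z^2 + C4*z^3 + z^6/1440 - sqrt(3)*z^4/96


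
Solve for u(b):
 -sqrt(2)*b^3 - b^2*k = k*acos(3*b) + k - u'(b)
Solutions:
 u(b) = C1 + sqrt(2)*b^4/4 + b^3*k/3 + b*k + k*(b*acos(3*b) - sqrt(1 - 9*b^2)/3)


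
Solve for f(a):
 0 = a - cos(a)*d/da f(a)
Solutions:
 f(a) = C1 + Integral(a/cos(a), a)


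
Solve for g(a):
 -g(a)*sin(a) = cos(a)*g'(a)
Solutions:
 g(a) = C1*cos(a)


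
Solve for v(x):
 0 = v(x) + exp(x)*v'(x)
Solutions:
 v(x) = C1*exp(exp(-x))


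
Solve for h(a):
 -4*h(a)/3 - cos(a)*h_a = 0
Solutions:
 h(a) = C1*(sin(a) - 1)^(2/3)/(sin(a) + 1)^(2/3)


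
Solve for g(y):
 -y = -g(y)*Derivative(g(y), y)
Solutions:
 g(y) = -sqrt(C1 + y^2)
 g(y) = sqrt(C1 + y^2)


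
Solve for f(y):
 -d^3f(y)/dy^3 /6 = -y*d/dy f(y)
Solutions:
 f(y) = C1 + Integral(C2*airyai(6^(1/3)*y) + C3*airybi(6^(1/3)*y), y)


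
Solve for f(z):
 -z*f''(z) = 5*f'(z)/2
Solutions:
 f(z) = C1 + C2/z^(3/2)


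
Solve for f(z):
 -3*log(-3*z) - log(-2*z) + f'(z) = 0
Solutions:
 f(z) = C1 + 4*z*log(-z) + z*(-4 + log(54))


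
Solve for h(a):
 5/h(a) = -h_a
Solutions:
 h(a) = -sqrt(C1 - 10*a)
 h(a) = sqrt(C1 - 10*a)


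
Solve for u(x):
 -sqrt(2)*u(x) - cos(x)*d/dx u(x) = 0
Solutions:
 u(x) = C1*(sin(x) - 1)^(sqrt(2)/2)/(sin(x) + 1)^(sqrt(2)/2)


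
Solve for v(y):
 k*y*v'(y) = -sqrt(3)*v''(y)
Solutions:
 v(y) = Piecewise((-sqrt(2)*3^(1/4)*sqrt(pi)*C1*erf(sqrt(2)*3^(3/4)*sqrt(k)*y/6)/(2*sqrt(k)) - C2, (k > 0) | (k < 0)), (-C1*y - C2, True))


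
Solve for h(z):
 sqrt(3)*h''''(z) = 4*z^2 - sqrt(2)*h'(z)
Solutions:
 h(z) = C1 + C4*exp(-2^(1/6)*3^(5/6)*z/3) + 2*sqrt(2)*z^3/3 + (C2*sin(2^(1/6)*3^(1/3)*z/2) + C3*cos(2^(1/6)*3^(1/3)*z/2))*exp(2^(1/6)*3^(5/6)*z/6)


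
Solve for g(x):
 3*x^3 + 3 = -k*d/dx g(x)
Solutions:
 g(x) = C1 - 3*x^4/(4*k) - 3*x/k


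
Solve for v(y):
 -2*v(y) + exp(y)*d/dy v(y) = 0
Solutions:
 v(y) = C1*exp(-2*exp(-y))


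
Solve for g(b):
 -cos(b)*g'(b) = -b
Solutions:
 g(b) = C1 + Integral(b/cos(b), b)


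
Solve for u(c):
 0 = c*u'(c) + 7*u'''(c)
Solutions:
 u(c) = C1 + Integral(C2*airyai(-7^(2/3)*c/7) + C3*airybi(-7^(2/3)*c/7), c)


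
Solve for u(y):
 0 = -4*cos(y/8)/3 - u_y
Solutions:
 u(y) = C1 - 32*sin(y/8)/3


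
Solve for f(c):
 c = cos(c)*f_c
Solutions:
 f(c) = C1 + Integral(c/cos(c), c)


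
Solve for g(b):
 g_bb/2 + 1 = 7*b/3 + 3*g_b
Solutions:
 g(b) = C1 + C2*exp(6*b) - 7*b^2/18 + 11*b/54


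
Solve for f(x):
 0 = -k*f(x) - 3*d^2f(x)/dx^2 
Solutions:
 f(x) = C1*exp(-sqrt(3)*x*sqrt(-k)/3) + C2*exp(sqrt(3)*x*sqrt(-k)/3)


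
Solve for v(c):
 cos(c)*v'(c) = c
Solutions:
 v(c) = C1 + Integral(c/cos(c), c)


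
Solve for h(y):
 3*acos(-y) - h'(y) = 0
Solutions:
 h(y) = C1 + 3*y*acos(-y) + 3*sqrt(1 - y^2)


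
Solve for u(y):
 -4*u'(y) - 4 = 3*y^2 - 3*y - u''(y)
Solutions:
 u(y) = C1 + C2*exp(4*y) - y^3/4 + 3*y^2/16 - 29*y/32


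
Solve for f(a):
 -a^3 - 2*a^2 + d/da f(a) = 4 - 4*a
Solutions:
 f(a) = C1 + a^4/4 + 2*a^3/3 - 2*a^2 + 4*a


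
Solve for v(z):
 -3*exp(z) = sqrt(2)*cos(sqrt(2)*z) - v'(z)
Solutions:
 v(z) = C1 + 3*exp(z) + sin(sqrt(2)*z)


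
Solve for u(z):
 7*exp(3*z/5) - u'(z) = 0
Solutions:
 u(z) = C1 + 35*exp(3*z/5)/3


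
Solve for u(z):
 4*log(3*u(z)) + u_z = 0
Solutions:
 Integral(1/(log(_y) + log(3)), (_y, u(z)))/4 = C1 - z


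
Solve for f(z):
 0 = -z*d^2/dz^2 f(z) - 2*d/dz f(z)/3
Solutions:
 f(z) = C1 + C2*z^(1/3)


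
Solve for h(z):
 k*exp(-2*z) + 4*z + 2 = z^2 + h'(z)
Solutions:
 h(z) = C1 - k*exp(-2*z)/2 - z^3/3 + 2*z^2 + 2*z


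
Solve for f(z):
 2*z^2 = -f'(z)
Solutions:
 f(z) = C1 - 2*z^3/3


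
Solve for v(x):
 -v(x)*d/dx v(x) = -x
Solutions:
 v(x) = -sqrt(C1 + x^2)
 v(x) = sqrt(C1 + x^2)


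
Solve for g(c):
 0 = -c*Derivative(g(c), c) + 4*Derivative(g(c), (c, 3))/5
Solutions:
 g(c) = C1 + Integral(C2*airyai(10^(1/3)*c/2) + C3*airybi(10^(1/3)*c/2), c)


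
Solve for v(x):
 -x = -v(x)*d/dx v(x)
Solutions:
 v(x) = -sqrt(C1 + x^2)
 v(x) = sqrt(C1 + x^2)


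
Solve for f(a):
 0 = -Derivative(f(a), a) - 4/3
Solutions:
 f(a) = C1 - 4*a/3


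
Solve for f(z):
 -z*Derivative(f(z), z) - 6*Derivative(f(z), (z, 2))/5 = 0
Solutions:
 f(z) = C1 + C2*erf(sqrt(15)*z/6)


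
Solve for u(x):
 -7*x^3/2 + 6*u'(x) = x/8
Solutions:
 u(x) = C1 + 7*x^4/48 + x^2/96


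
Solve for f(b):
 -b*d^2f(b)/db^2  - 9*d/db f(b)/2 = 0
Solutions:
 f(b) = C1 + C2/b^(7/2)


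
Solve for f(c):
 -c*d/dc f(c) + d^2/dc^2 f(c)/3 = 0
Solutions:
 f(c) = C1 + C2*erfi(sqrt(6)*c/2)


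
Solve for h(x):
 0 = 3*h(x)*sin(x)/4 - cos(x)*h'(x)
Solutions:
 h(x) = C1/cos(x)^(3/4)


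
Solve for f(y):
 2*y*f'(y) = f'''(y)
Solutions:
 f(y) = C1 + Integral(C2*airyai(2^(1/3)*y) + C3*airybi(2^(1/3)*y), y)


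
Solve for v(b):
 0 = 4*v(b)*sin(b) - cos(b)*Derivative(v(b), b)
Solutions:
 v(b) = C1/cos(b)^4


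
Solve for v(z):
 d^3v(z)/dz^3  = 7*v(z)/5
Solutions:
 v(z) = C3*exp(5^(2/3)*7^(1/3)*z/5) + (C1*sin(sqrt(3)*5^(2/3)*7^(1/3)*z/10) + C2*cos(sqrt(3)*5^(2/3)*7^(1/3)*z/10))*exp(-5^(2/3)*7^(1/3)*z/10)


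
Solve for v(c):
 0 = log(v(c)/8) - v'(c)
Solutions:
 Integral(1/(-log(_y) + 3*log(2)), (_y, v(c))) = C1 - c


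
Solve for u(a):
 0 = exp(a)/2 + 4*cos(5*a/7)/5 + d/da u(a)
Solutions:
 u(a) = C1 - exp(a)/2 - 28*sin(5*a/7)/25


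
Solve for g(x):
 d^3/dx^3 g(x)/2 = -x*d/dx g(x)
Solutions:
 g(x) = C1 + Integral(C2*airyai(-2^(1/3)*x) + C3*airybi(-2^(1/3)*x), x)


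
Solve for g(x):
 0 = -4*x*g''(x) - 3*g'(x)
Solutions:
 g(x) = C1 + C2*x^(1/4)


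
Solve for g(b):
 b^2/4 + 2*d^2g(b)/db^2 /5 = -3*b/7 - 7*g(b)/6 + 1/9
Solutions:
 g(b) = C1*sin(sqrt(105)*b/6) + C2*cos(sqrt(105)*b/6) - 3*b^2/14 - 18*b/49 + 178/735


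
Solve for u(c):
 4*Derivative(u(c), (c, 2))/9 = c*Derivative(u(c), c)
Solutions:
 u(c) = C1 + C2*erfi(3*sqrt(2)*c/4)


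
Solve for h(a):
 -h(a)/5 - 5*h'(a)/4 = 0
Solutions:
 h(a) = C1*exp(-4*a/25)


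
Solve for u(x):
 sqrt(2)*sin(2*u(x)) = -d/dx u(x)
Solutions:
 u(x) = pi - acos((-C1 - exp(4*sqrt(2)*x))/(C1 - exp(4*sqrt(2)*x)))/2
 u(x) = acos((-C1 - exp(4*sqrt(2)*x))/(C1 - exp(4*sqrt(2)*x)))/2


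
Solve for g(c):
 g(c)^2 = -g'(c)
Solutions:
 g(c) = 1/(C1 + c)


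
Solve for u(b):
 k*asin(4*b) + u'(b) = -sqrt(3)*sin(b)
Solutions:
 u(b) = C1 - k*(b*asin(4*b) + sqrt(1 - 16*b^2)/4) + sqrt(3)*cos(b)


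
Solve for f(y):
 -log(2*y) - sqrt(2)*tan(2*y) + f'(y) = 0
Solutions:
 f(y) = C1 + y*log(y) - y + y*log(2) - sqrt(2)*log(cos(2*y))/2


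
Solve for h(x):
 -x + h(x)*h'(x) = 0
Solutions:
 h(x) = -sqrt(C1 + x^2)
 h(x) = sqrt(C1 + x^2)


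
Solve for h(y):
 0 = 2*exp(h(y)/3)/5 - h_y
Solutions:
 h(y) = 3*log(-1/(C1 + 2*y)) + 3*log(15)


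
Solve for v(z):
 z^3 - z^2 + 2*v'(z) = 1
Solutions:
 v(z) = C1 - z^4/8 + z^3/6 + z/2


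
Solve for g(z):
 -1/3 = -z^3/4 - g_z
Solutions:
 g(z) = C1 - z^4/16 + z/3


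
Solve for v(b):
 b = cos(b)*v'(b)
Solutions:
 v(b) = C1 + Integral(b/cos(b), b)


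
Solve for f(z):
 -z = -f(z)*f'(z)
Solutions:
 f(z) = -sqrt(C1 + z^2)
 f(z) = sqrt(C1 + z^2)


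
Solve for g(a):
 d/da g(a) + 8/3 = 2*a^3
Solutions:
 g(a) = C1 + a^4/2 - 8*a/3


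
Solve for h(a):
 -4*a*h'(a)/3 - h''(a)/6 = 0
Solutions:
 h(a) = C1 + C2*erf(2*a)


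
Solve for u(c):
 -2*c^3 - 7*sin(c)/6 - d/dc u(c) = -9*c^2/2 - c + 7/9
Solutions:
 u(c) = C1 - c^4/2 + 3*c^3/2 + c^2/2 - 7*c/9 + 7*cos(c)/6


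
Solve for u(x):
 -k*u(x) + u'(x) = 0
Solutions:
 u(x) = C1*exp(k*x)


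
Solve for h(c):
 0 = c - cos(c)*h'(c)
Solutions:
 h(c) = C1 + Integral(c/cos(c), c)


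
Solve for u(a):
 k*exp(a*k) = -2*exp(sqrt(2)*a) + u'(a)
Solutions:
 u(a) = C1 + sqrt(2)*exp(sqrt(2)*a) + exp(a*k)


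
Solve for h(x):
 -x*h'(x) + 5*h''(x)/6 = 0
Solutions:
 h(x) = C1 + C2*erfi(sqrt(15)*x/5)


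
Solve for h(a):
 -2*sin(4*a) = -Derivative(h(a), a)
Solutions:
 h(a) = C1 - cos(4*a)/2


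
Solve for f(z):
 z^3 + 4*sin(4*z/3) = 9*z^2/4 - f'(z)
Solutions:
 f(z) = C1 - z^4/4 + 3*z^3/4 + 3*cos(4*z/3)


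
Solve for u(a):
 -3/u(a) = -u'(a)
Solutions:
 u(a) = -sqrt(C1 + 6*a)
 u(a) = sqrt(C1 + 6*a)


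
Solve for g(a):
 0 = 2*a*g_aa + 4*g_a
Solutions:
 g(a) = C1 + C2/a


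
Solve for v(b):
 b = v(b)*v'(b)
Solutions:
 v(b) = -sqrt(C1 + b^2)
 v(b) = sqrt(C1 + b^2)


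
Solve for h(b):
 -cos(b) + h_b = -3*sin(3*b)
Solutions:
 h(b) = C1 + sin(b) + cos(3*b)


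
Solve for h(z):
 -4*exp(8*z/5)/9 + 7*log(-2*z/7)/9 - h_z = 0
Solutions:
 h(z) = C1 + 7*z*log(-z)/9 + 7*z*(-log(7) - 1 + log(2))/9 - 5*exp(8*z/5)/18


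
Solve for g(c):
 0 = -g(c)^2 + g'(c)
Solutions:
 g(c) = -1/(C1 + c)


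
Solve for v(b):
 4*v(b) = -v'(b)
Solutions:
 v(b) = C1*exp(-4*b)


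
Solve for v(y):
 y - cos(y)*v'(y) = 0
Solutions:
 v(y) = C1 + Integral(y/cos(y), y)


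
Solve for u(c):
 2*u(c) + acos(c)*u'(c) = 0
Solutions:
 u(c) = C1*exp(-2*Integral(1/acos(c), c))


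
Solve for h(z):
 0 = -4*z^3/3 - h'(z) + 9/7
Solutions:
 h(z) = C1 - z^4/3 + 9*z/7


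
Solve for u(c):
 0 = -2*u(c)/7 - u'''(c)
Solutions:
 u(c) = C3*exp(-2^(1/3)*7^(2/3)*c/7) + (C1*sin(2^(1/3)*sqrt(3)*7^(2/3)*c/14) + C2*cos(2^(1/3)*sqrt(3)*7^(2/3)*c/14))*exp(2^(1/3)*7^(2/3)*c/14)


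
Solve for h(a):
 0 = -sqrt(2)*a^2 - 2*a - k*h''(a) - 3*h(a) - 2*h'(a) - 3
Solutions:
 h(a) = C1*exp(a*(sqrt(1 - 3*k) - 1)/k) + C2*exp(-a*(sqrt(1 - 3*k) + 1)/k) - sqrt(2)*a^2/3 - 2*a/3 + 4*sqrt(2)*a/9 + 2*sqrt(2)*k/9 - 5/9 - 8*sqrt(2)/27


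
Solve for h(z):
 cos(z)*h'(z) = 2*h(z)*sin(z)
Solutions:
 h(z) = C1/cos(z)^2


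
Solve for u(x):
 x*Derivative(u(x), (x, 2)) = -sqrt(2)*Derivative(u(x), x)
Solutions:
 u(x) = C1 + C2*x^(1 - sqrt(2))


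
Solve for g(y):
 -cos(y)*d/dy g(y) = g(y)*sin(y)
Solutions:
 g(y) = C1*cos(y)


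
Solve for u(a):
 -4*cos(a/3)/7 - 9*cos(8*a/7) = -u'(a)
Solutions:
 u(a) = C1 + 12*sin(a/3)/7 + 63*sin(8*a/7)/8


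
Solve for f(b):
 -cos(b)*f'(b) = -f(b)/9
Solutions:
 f(b) = C1*(sin(b) + 1)^(1/18)/(sin(b) - 1)^(1/18)


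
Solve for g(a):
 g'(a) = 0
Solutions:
 g(a) = C1


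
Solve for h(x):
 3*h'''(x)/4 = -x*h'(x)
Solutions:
 h(x) = C1 + Integral(C2*airyai(-6^(2/3)*x/3) + C3*airybi(-6^(2/3)*x/3), x)


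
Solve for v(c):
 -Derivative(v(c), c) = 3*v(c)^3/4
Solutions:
 v(c) = -sqrt(2)*sqrt(-1/(C1 - 3*c))
 v(c) = sqrt(2)*sqrt(-1/(C1 - 3*c))


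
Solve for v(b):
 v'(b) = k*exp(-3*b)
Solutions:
 v(b) = C1 - k*exp(-3*b)/3


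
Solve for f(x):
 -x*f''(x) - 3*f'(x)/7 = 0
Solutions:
 f(x) = C1 + C2*x^(4/7)


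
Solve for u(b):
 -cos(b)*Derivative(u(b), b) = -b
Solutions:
 u(b) = C1 + Integral(b/cos(b), b)


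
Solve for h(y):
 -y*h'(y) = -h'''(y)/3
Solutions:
 h(y) = C1 + Integral(C2*airyai(3^(1/3)*y) + C3*airybi(3^(1/3)*y), y)


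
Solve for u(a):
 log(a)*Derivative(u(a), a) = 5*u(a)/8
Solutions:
 u(a) = C1*exp(5*li(a)/8)


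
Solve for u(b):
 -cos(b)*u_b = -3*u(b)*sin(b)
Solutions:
 u(b) = C1/cos(b)^3


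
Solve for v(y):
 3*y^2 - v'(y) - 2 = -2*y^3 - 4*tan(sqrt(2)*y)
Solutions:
 v(y) = C1 + y^4/2 + y^3 - 2*y - 2*sqrt(2)*log(cos(sqrt(2)*y))


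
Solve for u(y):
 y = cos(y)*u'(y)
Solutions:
 u(y) = C1 + Integral(y/cos(y), y)


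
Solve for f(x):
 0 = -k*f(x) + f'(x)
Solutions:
 f(x) = C1*exp(k*x)


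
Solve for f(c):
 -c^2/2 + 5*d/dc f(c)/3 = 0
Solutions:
 f(c) = C1 + c^3/10


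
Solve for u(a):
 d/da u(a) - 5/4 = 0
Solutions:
 u(a) = C1 + 5*a/4


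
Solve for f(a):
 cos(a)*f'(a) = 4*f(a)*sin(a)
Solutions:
 f(a) = C1/cos(a)^4


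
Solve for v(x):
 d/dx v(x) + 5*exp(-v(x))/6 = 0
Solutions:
 v(x) = log(C1 - 5*x/6)


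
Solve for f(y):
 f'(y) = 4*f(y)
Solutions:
 f(y) = C1*exp(4*y)


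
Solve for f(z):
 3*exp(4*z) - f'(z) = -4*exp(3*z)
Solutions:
 f(z) = C1 + 3*exp(4*z)/4 + 4*exp(3*z)/3


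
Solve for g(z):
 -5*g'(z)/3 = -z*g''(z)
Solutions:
 g(z) = C1 + C2*z^(8/3)


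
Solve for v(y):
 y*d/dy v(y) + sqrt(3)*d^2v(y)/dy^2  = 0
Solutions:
 v(y) = C1 + C2*erf(sqrt(2)*3^(3/4)*y/6)


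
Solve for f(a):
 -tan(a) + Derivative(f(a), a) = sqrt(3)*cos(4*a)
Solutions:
 f(a) = C1 - log(cos(a)) + sqrt(3)*sin(4*a)/4


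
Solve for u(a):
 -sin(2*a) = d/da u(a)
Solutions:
 u(a) = C1 + cos(2*a)/2


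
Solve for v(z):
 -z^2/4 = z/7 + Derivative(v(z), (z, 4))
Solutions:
 v(z) = C1 + C2*z + C3*z^2 + C4*z^3 - z^6/1440 - z^5/840


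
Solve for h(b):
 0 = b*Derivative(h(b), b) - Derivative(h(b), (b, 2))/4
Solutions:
 h(b) = C1 + C2*erfi(sqrt(2)*b)


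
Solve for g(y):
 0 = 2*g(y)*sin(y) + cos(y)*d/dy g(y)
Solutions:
 g(y) = C1*cos(y)^2


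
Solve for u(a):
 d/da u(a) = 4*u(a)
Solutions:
 u(a) = C1*exp(4*a)


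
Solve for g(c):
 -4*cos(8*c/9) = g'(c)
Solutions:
 g(c) = C1 - 9*sin(8*c/9)/2


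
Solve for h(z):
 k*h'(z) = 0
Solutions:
 h(z) = C1


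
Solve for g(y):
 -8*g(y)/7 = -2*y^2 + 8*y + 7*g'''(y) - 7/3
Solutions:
 g(y) = C3*exp(-2*7^(1/3)*y/7) + 7*y^2/4 - 7*y + (C1*sin(sqrt(3)*7^(1/3)*y/7) + C2*cos(sqrt(3)*7^(1/3)*y/7))*exp(7^(1/3)*y/7) + 49/24


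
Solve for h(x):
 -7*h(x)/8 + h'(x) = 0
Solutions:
 h(x) = C1*exp(7*x/8)


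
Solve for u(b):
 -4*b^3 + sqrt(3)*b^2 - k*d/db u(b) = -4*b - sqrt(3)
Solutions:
 u(b) = C1 - b^4/k + sqrt(3)*b^3/(3*k) + 2*b^2/k + sqrt(3)*b/k


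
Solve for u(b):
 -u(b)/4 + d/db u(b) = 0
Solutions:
 u(b) = C1*exp(b/4)


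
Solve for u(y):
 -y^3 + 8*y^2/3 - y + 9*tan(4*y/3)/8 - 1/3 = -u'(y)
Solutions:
 u(y) = C1 + y^4/4 - 8*y^3/9 + y^2/2 + y/3 + 27*log(cos(4*y/3))/32


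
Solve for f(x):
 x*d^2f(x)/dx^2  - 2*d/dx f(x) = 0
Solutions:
 f(x) = C1 + C2*x^3


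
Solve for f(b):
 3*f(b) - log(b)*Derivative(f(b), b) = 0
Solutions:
 f(b) = C1*exp(3*li(b))


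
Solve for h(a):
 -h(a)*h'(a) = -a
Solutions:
 h(a) = -sqrt(C1 + a^2)
 h(a) = sqrt(C1 + a^2)


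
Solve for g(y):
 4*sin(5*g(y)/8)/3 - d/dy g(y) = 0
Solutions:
 -4*y/3 + 4*log(cos(5*g(y)/8) - 1)/5 - 4*log(cos(5*g(y)/8) + 1)/5 = C1


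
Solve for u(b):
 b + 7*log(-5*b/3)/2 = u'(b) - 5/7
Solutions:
 u(b) = C1 + b^2/2 + 7*b*log(-b)/2 + b*(-4*log(3) - 39/14 + log(15)/2 + 3*log(5))


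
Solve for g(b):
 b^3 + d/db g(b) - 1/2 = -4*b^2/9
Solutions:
 g(b) = C1 - b^4/4 - 4*b^3/27 + b/2


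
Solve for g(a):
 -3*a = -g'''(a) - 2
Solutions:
 g(a) = C1 + C2*a + C3*a^2 + a^4/8 - a^3/3


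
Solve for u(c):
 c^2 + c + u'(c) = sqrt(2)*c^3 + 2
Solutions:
 u(c) = C1 + sqrt(2)*c^4/4 - c^3/3 - c^2/2 + 2*c


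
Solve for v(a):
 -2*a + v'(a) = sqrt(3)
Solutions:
 v(a) = C1 + a^2 + sqrt(3)*a


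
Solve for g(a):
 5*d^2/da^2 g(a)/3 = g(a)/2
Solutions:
 g(a) = C1*exp(-sqrt(30)*a/10) + C2*exp(sqrt(30)*a/10)


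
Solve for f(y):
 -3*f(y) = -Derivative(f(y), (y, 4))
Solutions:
 f(y) = C1*exp(-3^(1/4)*y) + C2*exp(3^(1/4)*y) + C3*sin(3^(1/4)*y) + C4*cos(3^(1/4)*y)


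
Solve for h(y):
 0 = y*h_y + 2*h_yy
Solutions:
 h(y) = C1 + C2*erf(y/2)


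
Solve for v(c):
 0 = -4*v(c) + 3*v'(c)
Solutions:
 v(c) = C1*exp(4*c/3)


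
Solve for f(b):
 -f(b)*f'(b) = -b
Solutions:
 f(b) = -sqrt(C1 + b^2)
 f(b) = sqrt(C1 + b^2)


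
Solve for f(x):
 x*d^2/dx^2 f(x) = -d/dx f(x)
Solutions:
 f(x) = C1 + C2*log(x)


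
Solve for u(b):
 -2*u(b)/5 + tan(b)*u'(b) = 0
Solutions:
 u(b) = C1*sin(b)^(2/5)


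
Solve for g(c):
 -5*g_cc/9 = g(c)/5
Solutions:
 g(c) = C1*sin(3*c/5) + C2*cos(3*c/5)


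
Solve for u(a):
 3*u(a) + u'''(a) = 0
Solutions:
 u(a) = C3*exp(-3^(1/3)*a) + (C1*sin(3^(5/6)*a/2) + C2*cos(3^(5/6)*a/2))*exp(3^(1/3)*a/2)


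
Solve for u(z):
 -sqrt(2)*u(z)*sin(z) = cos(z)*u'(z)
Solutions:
 u(z) = C1*cos(z)^(sqrt(2))


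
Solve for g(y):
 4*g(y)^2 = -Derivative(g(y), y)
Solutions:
 g(y) = 1/(C1 + 4*y)


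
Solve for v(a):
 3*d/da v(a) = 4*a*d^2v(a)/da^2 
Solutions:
 v(a) = C1 + C2*a^(7/4)


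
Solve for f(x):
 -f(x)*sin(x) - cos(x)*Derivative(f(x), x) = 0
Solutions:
 f(x) = C1*cos(x)


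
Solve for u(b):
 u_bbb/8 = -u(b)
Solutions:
 u(b) = C3*exp(-2*b) + (C1*sin(sqrt(3)*b) + C2*cos(sqrt(3)*b))*exp(b)


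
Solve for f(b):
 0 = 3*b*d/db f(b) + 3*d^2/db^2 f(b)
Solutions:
 f(b) = C1 + C2*erf(sqrt(2)*b/2)


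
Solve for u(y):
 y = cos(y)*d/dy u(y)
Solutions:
 u(y) = C1 + Integral(y/cos(y), y)


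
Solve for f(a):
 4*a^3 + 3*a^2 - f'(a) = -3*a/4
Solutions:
 f(a) = C1 + a^4 + a^3 + 3*a^2/8


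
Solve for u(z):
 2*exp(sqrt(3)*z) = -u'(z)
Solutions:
 u(z) = C1 - 2*sqrt(3)*exp(sqrt(3)*z)/3


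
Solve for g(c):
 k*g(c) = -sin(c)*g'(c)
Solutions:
 g(c) = C1*exp(k*(-log(cos(c) - 1) + log(cos(c) + 1))/2)


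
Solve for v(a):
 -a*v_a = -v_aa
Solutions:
 v(a) = C1 + C2*erfi(sqrt(2)*a/2)


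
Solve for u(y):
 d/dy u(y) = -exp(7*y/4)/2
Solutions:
 u(y) = C1 - 2*exp(7*y/4)/7


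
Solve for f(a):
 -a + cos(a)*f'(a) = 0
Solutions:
 f(a) = C1 + Integral(a/cos(a), a)


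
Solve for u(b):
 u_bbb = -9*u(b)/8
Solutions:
 u(b) = C3*exp(-3^(2/3)*b/2) + (C1*sin(3*3^(1/6)*b/4) + C2*cos(3*3^(1/6)*b/4))*exp(3^(2/3)*b/4)


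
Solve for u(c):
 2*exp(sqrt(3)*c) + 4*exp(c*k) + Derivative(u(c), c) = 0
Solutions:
 u(c) = C1 - 2*sqrt(3)*exp(sqrt(3)*c)/3 - 4*exp(c*k)/k


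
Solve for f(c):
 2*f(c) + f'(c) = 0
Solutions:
 f(c) = C1*exp(-2*c)


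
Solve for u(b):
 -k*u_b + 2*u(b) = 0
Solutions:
 u(b) = C1*exp(2*b/k)


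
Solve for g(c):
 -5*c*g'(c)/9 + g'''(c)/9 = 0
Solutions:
 g(c) = C1 + Integral(C2*airyai(5^(1/3)*c) + C3*airybi(5^(1/3)*c), c)


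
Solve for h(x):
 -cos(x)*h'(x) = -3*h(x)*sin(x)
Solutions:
 h(x) = C1/cos(x)^3


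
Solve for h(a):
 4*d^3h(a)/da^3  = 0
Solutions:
 h(a) = C1 + C2*a + C3*a^2


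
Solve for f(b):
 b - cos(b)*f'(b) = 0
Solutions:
 f(b) = C1 + Integral(b/cos(b), b)


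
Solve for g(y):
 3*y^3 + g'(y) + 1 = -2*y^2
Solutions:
 g(y) = C1 - 3*y^4/4 - 2*y^3/3 - y


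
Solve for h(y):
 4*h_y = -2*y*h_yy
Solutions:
 h(y) = C1 + C2/y


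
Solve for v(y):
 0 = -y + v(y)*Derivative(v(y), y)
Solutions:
 v(y) = -sqrt(C1 + y^2)
 v(y) = sqrt(C1 + y^2)


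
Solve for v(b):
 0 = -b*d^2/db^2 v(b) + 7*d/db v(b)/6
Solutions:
 v(b) = C1 + C2*b^(13/6)


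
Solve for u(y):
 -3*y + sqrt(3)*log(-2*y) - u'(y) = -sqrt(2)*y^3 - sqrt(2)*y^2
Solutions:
 u(y) = C1 + sqrt(2)*y^4/4 + sqrt(2)*y^3/3 - 3*y^2/2 + sqrt(3)*y*log(-y) + sqrt(3)*y*(-1 + log(2))


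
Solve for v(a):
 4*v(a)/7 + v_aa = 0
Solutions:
 v(a) = C1*sin(2*sqrt(7)*a/7) + C2*cos(2*sqrt(7)*a/7)


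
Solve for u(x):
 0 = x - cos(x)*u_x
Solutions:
 u(x) = C1 + Integral(x/cos(x), x)


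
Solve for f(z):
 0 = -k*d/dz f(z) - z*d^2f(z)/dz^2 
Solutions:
 f(z) = C1 + z^(1 - re(k))*(C2*sin(log(z)*Abs(im(k))) + C3*cos(log(z)*im(k)))


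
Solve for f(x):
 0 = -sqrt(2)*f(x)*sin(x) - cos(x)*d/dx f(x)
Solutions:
 f(x) = C1*cos(x)^(sqrt(2))


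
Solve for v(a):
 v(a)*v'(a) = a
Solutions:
 v(a) = -sqrt(C1 + a^2)
 v(a) = sqrt(C1 + a^2)


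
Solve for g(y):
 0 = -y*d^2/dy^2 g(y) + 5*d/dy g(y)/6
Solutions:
 g(y) = C1 + C2*y^(11/6)


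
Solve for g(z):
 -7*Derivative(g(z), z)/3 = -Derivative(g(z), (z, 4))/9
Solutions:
 g(z) = C1 + C4*exp(21^(1/3)*z) + (C2*sin(3^(5/6)*7^(1/3)*z/2) + C3*cos(3^(5/6)*7^(1/3)*z/2))*exp(-21^(1/3)*z/2)


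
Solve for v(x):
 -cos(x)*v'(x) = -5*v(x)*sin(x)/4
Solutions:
 v(x) = C1/cos(x)^(5/4)


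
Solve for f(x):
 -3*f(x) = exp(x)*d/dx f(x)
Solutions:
 f(x) = C1*exp(3*exp(-x))


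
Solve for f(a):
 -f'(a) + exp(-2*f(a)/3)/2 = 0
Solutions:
 f(a) = 3*log(-sqrt(C1 + a)) - 3*log(3)/2
 f(a) = 3*log(C1 + a/3)/2


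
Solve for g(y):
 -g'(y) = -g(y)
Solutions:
 g(y) = C1*exp(y)


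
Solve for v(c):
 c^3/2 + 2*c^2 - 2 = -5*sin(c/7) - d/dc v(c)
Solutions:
 v(c) = C1 - c^4/8 - 2*c^3/3 + 2*c + 35*cos(c/7)


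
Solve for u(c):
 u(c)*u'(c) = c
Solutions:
 u(c) = -sqrt(C1 + c^2)
 u(c) = sqrt(C1 + c^2)


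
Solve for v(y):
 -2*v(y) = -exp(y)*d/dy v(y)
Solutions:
 v(y) = C1*exp(-2*exp(-y))


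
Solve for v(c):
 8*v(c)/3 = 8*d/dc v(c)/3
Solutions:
 v(c) = C1*exp(c)


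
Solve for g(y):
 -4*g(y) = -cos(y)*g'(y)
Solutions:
 g(y) = C1*(sin(y)^2 + 2*sin(y) + 1)/(sin(y)^2 - 2*sin(y) + 1)


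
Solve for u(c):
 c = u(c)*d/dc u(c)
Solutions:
 u(c) = -sqrt(C1 + c^2)
 u(c) = sqrt(C1 + c^2)


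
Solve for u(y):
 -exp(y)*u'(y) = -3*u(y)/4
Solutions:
 u(y) = C1*exp(-3*exp(-y)/4)


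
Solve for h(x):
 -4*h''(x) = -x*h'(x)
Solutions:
 h(x) = C1 + C2*erfi(sqrt(2)*x/4)


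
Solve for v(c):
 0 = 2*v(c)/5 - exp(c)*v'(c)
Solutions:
 v(c) = C1*exp(-2*exp(-c)/5)


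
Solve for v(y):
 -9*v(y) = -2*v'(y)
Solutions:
 v(y) = C1*exp(9*y/2)


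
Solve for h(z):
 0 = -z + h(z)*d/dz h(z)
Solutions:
 h(z) = -sqrt(C1 + z^2)
 h(z) = sqrt(C1 + z^2)


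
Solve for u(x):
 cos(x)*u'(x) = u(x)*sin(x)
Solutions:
 u(x) = C1/cos(x)


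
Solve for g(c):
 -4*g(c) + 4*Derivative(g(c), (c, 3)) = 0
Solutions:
 g(c) = C3*exp(c) + (C1*sin(sqrt(3)*c/2) + C2*cos(sqrt(3)*c/2))*exp(-c/2)


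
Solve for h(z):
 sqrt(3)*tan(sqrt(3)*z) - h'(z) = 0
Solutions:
 h(z) = C1 - log(cos(sqrt(3)*z))


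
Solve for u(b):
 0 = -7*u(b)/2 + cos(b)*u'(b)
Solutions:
 u(b) = C1*(sin(b) + 1)^(7/4)/(sin(b) - 1)^(7/4)


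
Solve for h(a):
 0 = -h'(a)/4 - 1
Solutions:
 h(a) = C1 - 4*a


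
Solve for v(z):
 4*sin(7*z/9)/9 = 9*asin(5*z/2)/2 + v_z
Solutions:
 v(z) = C1 - 9*z*asin(5*z/2)/2 - 9*sqrt(4 - 25*z^2)/10 - 4*cos(7*z/9)/7


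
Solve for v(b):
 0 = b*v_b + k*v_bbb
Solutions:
 v(b) = C1 + Integral(C2*airyai(b*(-1/k)^(1/3)) + C3*airybi(b*(-1/k)^(1/3)), b)


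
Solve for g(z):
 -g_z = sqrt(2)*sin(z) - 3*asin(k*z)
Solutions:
 g(z) = C1 + 3*Piecewise((z*asin(k*z) + sqrt(-k^2*z^2 + 1)/k, Ne(k, 0)), (0, True)) + sqrt(2)*cos(z)


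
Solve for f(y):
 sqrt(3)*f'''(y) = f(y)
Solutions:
 f(y) = C3*exp(3^(5/6)*y/3) + (C1*sin(3^(1/3)*y/2) + C2*cos(3^(1/3)*y/2))*exp(-3^(5/6)*y/6)


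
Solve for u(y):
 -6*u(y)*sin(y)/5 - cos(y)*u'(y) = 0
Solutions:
 u(y) = C1*cos(y)^(6/5)


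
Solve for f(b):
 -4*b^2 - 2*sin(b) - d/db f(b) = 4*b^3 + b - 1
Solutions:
 f(b) = C1 - b^4 - 4*b^3/3 - b^2/2 + b + 2*cos(b)


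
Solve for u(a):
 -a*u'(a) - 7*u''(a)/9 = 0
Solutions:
 u(a) = C1 + C2*erf(3*sqrt(14)*a/14)


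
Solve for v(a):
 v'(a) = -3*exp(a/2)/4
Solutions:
 v(a) = C1 - 3*exp(a/2)/2


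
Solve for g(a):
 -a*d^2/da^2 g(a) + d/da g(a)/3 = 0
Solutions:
 g(a) = C1 + C2*a^(4/3)


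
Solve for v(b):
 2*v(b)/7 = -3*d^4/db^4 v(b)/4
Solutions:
 v(b) = (C1*sin(2^(1/4)*21^(3/4)*b/21) + C2*cos(2^(1/4)*21^(3/4)*b/21))*exp(-2^(1/4)*21^(3/4)*b/21) + (C3*sin(2^(1/4)*21^(3/4)*b/21) + C4*cos(2^(1/4)*21^(3/4)*b/21))*exp(2^(1/4)*21^(3/4)*b/21)


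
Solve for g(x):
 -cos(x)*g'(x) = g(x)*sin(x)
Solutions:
 g(x) = C1*cos(x)


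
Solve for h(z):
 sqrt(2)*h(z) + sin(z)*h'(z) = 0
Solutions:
 h(z) = C1*(cos(z) + 1)^(sqrt(2)/2)/(cos(z) - 1)^(sqrt(2)/2)


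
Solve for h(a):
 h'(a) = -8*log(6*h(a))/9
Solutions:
 9*Integral(1/(log(_y) + log(6)), (_y, h(a)))/8 = C1 - a


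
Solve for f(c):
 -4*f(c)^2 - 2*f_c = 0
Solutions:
 f(c) = 1/(C1 + 2*c)


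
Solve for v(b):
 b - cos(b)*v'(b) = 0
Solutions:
 v(b) = C1 + Integral(b/cos(b), b)


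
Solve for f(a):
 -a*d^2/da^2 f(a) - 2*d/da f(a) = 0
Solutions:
 f(a) = C1 + C2/a


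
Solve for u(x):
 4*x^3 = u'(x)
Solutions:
 u(x) = C1 + x^4


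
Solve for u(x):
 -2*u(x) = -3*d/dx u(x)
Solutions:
 u(x) = C1*exp(2*x/3)


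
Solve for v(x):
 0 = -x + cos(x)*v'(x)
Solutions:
 v(x) = C1 + Integral(x/cos(x), x)


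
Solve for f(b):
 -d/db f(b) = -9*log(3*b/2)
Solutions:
 f(b) = C1 + 9*b*log(b) - 9*b + b*log(19683/512)


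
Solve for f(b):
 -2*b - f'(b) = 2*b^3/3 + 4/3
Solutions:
 f(b) = C1 - b^4/6 - b^2 - 4*b/3


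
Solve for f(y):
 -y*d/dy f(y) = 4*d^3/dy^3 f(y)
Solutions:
 f(y) = C1 + Integral(C2*airyai(-2^(1/3)*y/2) + C3*airybi(-2^(1/3)*y/2), y)


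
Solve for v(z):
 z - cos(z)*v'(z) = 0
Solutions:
 v(z) = C1 + Integral(z/cos(z), z)


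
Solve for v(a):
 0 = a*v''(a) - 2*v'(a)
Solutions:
 v(a) = C1 + C2*a^3


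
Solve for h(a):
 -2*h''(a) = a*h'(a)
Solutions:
 h(a) = C1 + C2*erf(a/2)


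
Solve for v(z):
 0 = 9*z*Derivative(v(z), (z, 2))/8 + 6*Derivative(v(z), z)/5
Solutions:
 v(z) = C1 + C2/z^(1/15)


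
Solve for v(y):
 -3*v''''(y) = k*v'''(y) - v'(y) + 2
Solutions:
 v(y) = C1 + C2*exp(-y*(2*2^(1/3)*k^2/(2*k^3 + sqrt(-4*k^6 + (2*k^3 - 243)^2) - 243)^(1/3) + 2*k + 2^(2/3)*(2*k^3 + sqrt(-4*k^6 + (2*k^3 - 243)^2) - 243)^(1/3))/18) + C3*exp(y*(-8*2^(1/3)*k^2/((-1 + sqrt(3)*I)*(2*k^3 + sqrt(-4*k^6 + (2*k^3 - 243)^2) - 243)^(1/3)) - 4*k + 2^(2/3)*(2*k^3 + sqrt(-4*k^6 + (2*k^3 - 243)^2) - 243)^(1/3) - 2^(2/3)*sqrt(3)*I*(2*k^3 + sqrt(-4*k^6 + (2*k^3 - 243)^2) - 243)^(1/3))/36) + C4*exp(y*(8*2^(1/3)*k^2/((1 + sqrt(3)*I)*(2*k^3 + sqrt(-4*k^6 + (2*k^3 - 243)^2) - 243)^(1/3)) - 4*k + 2^(2/3)*(2*k^3 + sqrt(-4*k^6 + (2*k^3 - 243)^2) - 243)^(1/3) + 2^(2/3)*sqrt(3)*I*(2*k^3 + sqrt(-4*k^6 + (2*k^3 - 243)^2) - 243)^(1/3))/36) + 2*y


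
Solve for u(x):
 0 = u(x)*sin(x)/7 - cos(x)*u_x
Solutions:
 u(x) = C1/cos(x)^(1/7)


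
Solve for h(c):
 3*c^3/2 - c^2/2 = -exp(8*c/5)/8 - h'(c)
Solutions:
 h(c) = C1 - 3*c^4/8 + c^3/6 - 5*exp(8*c/5)/64


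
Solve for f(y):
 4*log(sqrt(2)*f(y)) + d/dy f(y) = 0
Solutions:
 Integral(1/(2*log(_y) + log(2)), (_y, f(y)))/2 = C1 - y


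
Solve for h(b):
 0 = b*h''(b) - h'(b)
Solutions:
 h(b) = C1 + C2*b^2


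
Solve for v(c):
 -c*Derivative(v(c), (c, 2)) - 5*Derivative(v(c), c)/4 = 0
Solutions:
 v(c) = C1 + C2/c^(1/4)


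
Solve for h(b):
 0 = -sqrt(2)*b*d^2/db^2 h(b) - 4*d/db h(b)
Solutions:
 h(b) = C1 + C2*b^(1 - 2*sqrt(2))


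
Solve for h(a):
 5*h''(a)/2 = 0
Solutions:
 h(a) = C1 + C2*a


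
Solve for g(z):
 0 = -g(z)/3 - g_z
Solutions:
 g(z) = C1*exp(-z/3)


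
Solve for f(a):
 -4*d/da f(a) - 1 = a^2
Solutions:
 f(a) = C1 - a^3/12 - a/4


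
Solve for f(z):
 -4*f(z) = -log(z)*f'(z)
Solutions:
 f(z) = C1*exp(4*li(z))


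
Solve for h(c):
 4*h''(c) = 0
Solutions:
 h(c) = C1 + C2*c


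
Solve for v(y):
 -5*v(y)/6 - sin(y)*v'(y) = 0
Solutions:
 v(y) = C1*(cos(y) + 1)^(5/12)/(cos(y) - 1)^(5/12)


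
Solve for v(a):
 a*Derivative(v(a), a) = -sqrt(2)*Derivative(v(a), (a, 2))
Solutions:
 v(a) = C1 + C2*erf(2^(1/4)*a/2)


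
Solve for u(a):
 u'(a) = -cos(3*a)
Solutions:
 u(a) = C1 - sin(3*a)/3


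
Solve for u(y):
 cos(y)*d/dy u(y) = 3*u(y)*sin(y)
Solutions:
 u(y) = C1/cos(y)^3


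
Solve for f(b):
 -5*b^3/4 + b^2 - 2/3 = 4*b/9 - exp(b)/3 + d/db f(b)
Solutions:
 f(b) = C1 - 5*b^4/16 + b^3/3 - 2*b^2/9 - 2*b/3 + exp(b)/3


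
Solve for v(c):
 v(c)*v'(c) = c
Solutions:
 v(c) = -sqrt(C1 + c^2)
 v(c) = sqrt(C1 + c^2)


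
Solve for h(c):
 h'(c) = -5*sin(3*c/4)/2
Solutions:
 h(c) = C1 + 10*cos(3*c/4)/3


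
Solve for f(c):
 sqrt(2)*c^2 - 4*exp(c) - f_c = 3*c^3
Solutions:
 f(c) = C1 - 3*c^4/4 + sqrt(2)*c^3/3 - 4*exp(c)


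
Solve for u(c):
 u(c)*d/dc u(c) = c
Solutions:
 u(c) = -sqrt(C1 + c^2)
 u(c) = sqrt(C1 + c^2)


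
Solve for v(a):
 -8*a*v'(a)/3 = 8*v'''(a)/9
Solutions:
 v(a) = C1 + Integral(C2*airyai(-3^(1/3)*a) + C3*airybi(-3^(1/3)*a), a)


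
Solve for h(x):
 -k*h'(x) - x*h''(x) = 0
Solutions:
 h(x) = C1 + x^(1 - re(k))*(C2*sin(log(x)*Abs(im(k))) + C3*cos(log(x)*im(k)))


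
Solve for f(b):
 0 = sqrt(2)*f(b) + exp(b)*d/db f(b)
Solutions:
 f(b) = C1*exp(sqrt(2)*exp(-b))


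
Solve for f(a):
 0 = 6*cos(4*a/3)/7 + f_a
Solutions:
 f(a) = C1 - 9*sin(4*a/3)/14


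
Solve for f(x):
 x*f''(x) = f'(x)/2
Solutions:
 f(x) = C1 + C2*x^(3/2)
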